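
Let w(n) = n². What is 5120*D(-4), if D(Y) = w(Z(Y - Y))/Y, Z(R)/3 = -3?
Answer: -103680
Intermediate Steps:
Z(R) = -9 (Z(R) = 3*(-3) = -9)
D(Y) = 81/Y (D(Y) = (-9)²/Y = 81/Y)
5120*D(-4) = 5120*(81/(-4)) = 5120*(81*(-¼)) = 5120*(-81/4) = -103680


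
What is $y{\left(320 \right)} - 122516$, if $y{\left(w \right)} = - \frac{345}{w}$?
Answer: $- \frac{7841093}{64} \approx -1.2252 \cdot 10^{5}$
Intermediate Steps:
$y{\left(320 \right)} - 122516 = - \frac{345}{320} - 122516 = \left(-345\right) \frac{1}{320} - 122516 = - \frac{69}{64} - 122516 = - \frac{7841093}{64}$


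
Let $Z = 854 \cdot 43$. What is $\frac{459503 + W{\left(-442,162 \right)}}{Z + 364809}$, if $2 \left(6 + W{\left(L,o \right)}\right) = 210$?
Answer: $\frac{35354}{30887} \approx 1.1446$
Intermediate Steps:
$W{\left(L,o \right)} = 99$ ($W{\left(L,o \right)} = -6 + \frac{1}{2} \cdot 210 = -6 + 105 = 99$)
$Z = 36722$
$\frac{459503 + W{\left(-442,162 \right)}}{Z + 364809} = \frac{459503 + 99}{36722 + 364809} = \frac{459602}{401531} = 459602 \cdot \frac{1}{401531} = \frac{35354}{30887}$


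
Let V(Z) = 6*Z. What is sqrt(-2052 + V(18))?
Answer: 18*I*sqrt(6) ≈ 44.091*I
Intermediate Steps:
sqrt(-2052 + V(18)) = sqrt(-2052 + 6*18) = sqrt(-2052 + 108) = sqrt(-1944) = 18*I*sqrt(6)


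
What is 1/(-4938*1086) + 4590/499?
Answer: 24614645621/2675971332 ≈ 9.1984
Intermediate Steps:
1/(-4938*1086) + 4590/499 = -1/4938*1/1086 + 4590*(1/499) = -1/5362668 + 4590/499 = 24614645621/2675971332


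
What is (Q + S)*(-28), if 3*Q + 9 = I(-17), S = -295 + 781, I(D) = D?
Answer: -40096/3 ≈ -13365.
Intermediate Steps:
S = 486
Q = -26/3 (Q = -3 + (⅓)*(-17) = -3 - 17/3 = -26/3 ≈ -8.6667)
(Q + S)*(-28) = (-26/3 + 486)*(-28) = (1432/3)*(-28) = -40096/3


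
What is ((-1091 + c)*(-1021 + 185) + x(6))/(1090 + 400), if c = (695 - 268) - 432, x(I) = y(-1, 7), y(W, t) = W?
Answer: 183251/298 ≈ 614.94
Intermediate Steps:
x(I) = -1
c = -5 (c = 427 - 432 = -5)
((-1091 + c)*(-1021 + 185) + x(6))/(1090 + 400) = ((-1091 - 5)*(-1021 + 185) - 1)/(1090 + 400) = (-1096*(-836) - 1)/1490 = (916256 - 1)*(1/1490) = 916255*(1/1490) = 183251/298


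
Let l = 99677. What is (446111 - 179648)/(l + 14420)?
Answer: 3753/1607 ≈ 2.3354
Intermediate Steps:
(446111 - 179648)/(l + 14420) = (446111 - 179648)/(99677 + 14420) = 266463/114097 = 266463*(1/114097) = 3753/1607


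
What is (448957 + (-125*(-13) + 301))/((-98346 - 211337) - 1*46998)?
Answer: -450883/356681 ≈ -1.2641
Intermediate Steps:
(448957 + (-125*(-13) + 301))/((-98346 - 211337) - 1*46998) = (448957 + (1625 + 301))/(-309683 - 46998) = (448957 + 1926)/(-356681) = 450883*(-1/356681) = -450883/356681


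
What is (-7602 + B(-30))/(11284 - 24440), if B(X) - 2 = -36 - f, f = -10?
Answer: 3813/6578 ≈ 0.57966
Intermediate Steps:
B(X) = -24 (B(X) = 2 + (-36 - 1*(-10)) = 2 + (-36 + 10) = 2 - 26 = -24)
(-7602 + B(-30))/(11284 - 24440) = (-7602 - 24)/(11284 - 24440) = -7626/(-13156) = -7626*(-1/13156) = 3813/6578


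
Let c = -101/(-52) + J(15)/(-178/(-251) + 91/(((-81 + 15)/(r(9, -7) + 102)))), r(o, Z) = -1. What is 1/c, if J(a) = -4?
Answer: 119350036/235260221 ≈ 0.50731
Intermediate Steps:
c = 235260221/119350036 (c = -101/(-52) - 4/(-178/(-251) + 91/(((-81 + 15)/(-1 + 102)))) = -101*(-1/52) - 4/(-178*(-1/251) + 91/((-66/101))) = 101/52 - 4/(178/251 + 91/((-66*1/101))) = 101/52 - 4/(178/251 + 91/(-66/101)) = 101/52 - 4/(178/251 + 91*(-101/66)) = 101/52 - 4/(178/251 - 9191/66) = 101/52 - 4/(-2295193/16566) = 101/52 - 4*(-16566/2295193) = 101/52 + 66264/2295193 = 235260221/119350036 ≈ 1.9712)
1/c = 1/(235260221/119350036) = 119350036/235260221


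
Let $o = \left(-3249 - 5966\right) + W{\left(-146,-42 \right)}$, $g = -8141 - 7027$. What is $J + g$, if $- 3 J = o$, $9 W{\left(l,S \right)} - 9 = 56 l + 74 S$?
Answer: $- \frac{315326}{27} \approx -11679.0$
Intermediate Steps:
$W{\left(l,S \right)} = 1 + \frac{56 l}{9} + \frac{74 S}{9}$ ($W{\left(l,S \right)} = 1 + \frac{56 l + 74 S}{9} = 1 + \left(\frac{56 l}{9} + \frac{74 S}{9}\right) = 1 + \frac{56 l}{9} + \frac{74 S}{9}$)
$g = -15168$ ($g = -8141 - 7027 = -15168$)
$o = - \frac{94210}{9}$ ($o = \left(-3249 - 5966\right) + \left(1 + \frac{56}{9} \left(-146\right) + \frac{74}{9} \left(-42\right)\right) = -9215 - \frac{11275}{9} = - \frac{94210}{9} \approx -10468.0$)
$J = \frac{94210}{27}$ ($J = \left(- \frac{1}{3}\right) \left(- \frac{94210}{9}\right) = \frac{94210}{27} \approx 3489.3$)
$J + g = \frac{94210}{27} - 15168 = - \frac{315326}{27}$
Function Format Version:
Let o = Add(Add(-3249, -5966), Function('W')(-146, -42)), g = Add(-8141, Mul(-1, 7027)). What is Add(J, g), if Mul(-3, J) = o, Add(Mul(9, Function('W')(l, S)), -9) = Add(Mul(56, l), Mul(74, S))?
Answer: Rational(-315326, 27) ≈ -11679.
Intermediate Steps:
Function('W')(l, S) = Add(1, Mul(Rational(56, 9), l), Mul(Rational(74, 9), S)) (Function('W')(l, S) = Add(1, Mul(Rational(1, 9), Add(Mul(56, l), Mul(74, S)))) = Add(1, Add(Mul(Rational(56, 9), l), Mul(Rational(74, 9), S))) = Add(1, Mul(Rational(56, 9), l), Mul(Rational(74, 9), S)))
g = -15168 (g = Add(-8141, -7027) = -15168)
o = Rational(-94210, 9) (o = Add(Add(-3249, -5966), Add(1, Mul(Rational(56, 9), -146), Mul(Rational(74, 9), -42))) = Add(-9215, Add(1, Rational(-8176, 9), Rational(-1036, 3))) = Add(-9215, Rational(-11275, 9)) = Rational(-94210, 9) ≈ -10468.)
J = Rational(94210, 27) (J = Mul(Rational(-1, 3), Rational(-94210, 9)) = Rational(94210, 27) ≈ 3489.3)
Add(J, g) = Add(Rational(94210, 27), -15168) = Rational(-315326, 27)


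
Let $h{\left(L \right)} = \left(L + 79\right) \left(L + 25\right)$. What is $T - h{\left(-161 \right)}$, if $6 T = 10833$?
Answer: $- \frac{18693}{2} \approx -9346.5$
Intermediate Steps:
$T = \frac{3611}{2}$ ($T = \frac{1}{6} \cdot 10833 = \frac{3611}{2} \approx 1805.5$)
$h{\left(L \right)} = \left(25 + L\right) \left(79 + L\right)$ ($h{\left(L \right)} = \left(79 + L\right) \left(25 + L\right) = \left(25 + L\right) \left(79 + L\right)$)
$T - h{\left(-161 \right)} = \frac{3611}{2} - \left(1975 + \left(-161\right)^{2} + 104 \left(-161\right)\right) = \frac{3611}{2} - \left(1975 + 25921 - 16744\right) = \frac{3611}{2} - 11152 = - \frac{18693}{2}$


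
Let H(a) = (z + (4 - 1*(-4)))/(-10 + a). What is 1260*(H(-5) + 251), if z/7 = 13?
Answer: 307944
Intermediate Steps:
z = 91 (z = 7*13 = 91)
H(a) = 99/(-10 + a) (H(a) = (91 + (4 - 1*(-4)))/(-10 + a) = (91 + (4 + 4))/(-10 + a) = (91 + 8)/(-10 + a) = 99/(-10 + a))
1260*(H(-5) + 251) = 1260*(99/(-10 - 5) + 251) = 1260*(99/(-15) + 251) = 1260*(99*(-1/15) + 251) = 1260*(-33/5 + 251) = 1260*(1222/5) = 307944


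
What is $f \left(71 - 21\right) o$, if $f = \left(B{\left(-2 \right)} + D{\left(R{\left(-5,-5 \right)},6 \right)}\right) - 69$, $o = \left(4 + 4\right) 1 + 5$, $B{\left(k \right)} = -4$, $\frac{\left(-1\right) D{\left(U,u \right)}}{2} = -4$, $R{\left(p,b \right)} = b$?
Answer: $-42250$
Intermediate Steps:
$D{\left(U,u \right)} = 8$ ($D{\left(U,u \right)} = \left(-2\right) \left(-4\right) = 8$)
$o = 13$ ($o = 8 \cdot 1 + 5 = 8 + 5 = 13$)
$f = -65$ ($f = \left(-4 + 8\right) - 69 = 4 - 69 = -65$)
$f \left(71 - 21\right) o = - 65 \left(71 - 21\right) 13 = \left(-65\right) 50 \cdot 13 = \left(-3250\right) 13 = -42250$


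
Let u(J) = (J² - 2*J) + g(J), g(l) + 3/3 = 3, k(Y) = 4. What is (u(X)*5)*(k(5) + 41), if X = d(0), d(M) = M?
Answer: 450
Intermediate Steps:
X = 0
g(l) = 2 (g(l) = -1 + 3 = 2)
u(J) = 2 + J² - 2*J (u(J) = (J² - 2*J) + 2 = 2 + J² - 2*J)
(u(X)*5)*(k(5) + 41) = ((2 + 0² - 2*0)*5)*(4 + 41) = ((2 + 0 + 0)*5)*45 = (2*5)*45 = 10*45 = 450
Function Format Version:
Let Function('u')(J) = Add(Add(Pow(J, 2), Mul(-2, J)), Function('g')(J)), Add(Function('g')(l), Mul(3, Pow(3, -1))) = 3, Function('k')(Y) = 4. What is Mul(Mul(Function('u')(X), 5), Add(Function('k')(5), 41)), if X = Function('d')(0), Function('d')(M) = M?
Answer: 450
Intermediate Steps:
X = 0
Function('g')(l) = 2 (Function('g')(l) = Add(-1, 3) = 2)
Function('u')(J) = Add(2, Pow(J, 2), Mul(-2, J)) (Function('u')(J) = Add(Add(Pow(J, 2), Mul(-2, J)), 2) = Add(2, Pow(J, 2), Mul(-2, J)))
Mul(Mul(Function('u')(X), 5), Add(Function('k')(5), 41)) = Mul(Mul(Add(2, Pow(0, 2), Mul(-2, 0)), 5), Add(4, 41)) = Mul(Mul(Add(2, 0, 0), 5), 45) = Mul(Mul(2, 5), 45) = Mul(10, 45) = 450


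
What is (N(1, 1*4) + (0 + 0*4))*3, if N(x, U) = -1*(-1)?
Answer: 3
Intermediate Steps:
N(x, U) = 1
(N(1, 1*4) + (0 + 0*4))*3 = (1 + (0 + 0*4))*3 = (1 + (0 + 0))*3 = (1 + 0)*3 = 1*3 = 3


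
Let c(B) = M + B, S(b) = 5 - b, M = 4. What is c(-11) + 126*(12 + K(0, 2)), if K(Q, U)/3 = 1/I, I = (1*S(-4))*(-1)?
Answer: 1463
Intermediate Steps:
I = -9 (I = (1*(5 - 1*(-4)))*(-1) = (1*(5 + 4))*(-1) = (1*9)*(-1) = 9*(-1) = -9)
K(Q, U) = -⅓ (K(Q, U) = 3/(-9) = 3*(-⅑) = -⅓)
c(B) = 4 + B
c(-11) + 126*(12 + K(0, 2)) = (4 - 11) + 126*(12 - ⅓) = -7 + 126*(35/3) = -7 + 1470 = 1463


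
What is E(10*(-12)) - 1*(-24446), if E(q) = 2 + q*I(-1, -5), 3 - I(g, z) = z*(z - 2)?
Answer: 28288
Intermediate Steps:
I(g, z) = 3 - z*(-2 + z) (I(g, z) = 3 - z*(z - 2) = 3 - z*(-2 + z))
E(q) = 2 - 32*q (E(q) = 2 + q*(3 - 1*(-5)² + 2*(-5)) = 2 + q*(3 - 1*25 - 10) = 2 + q*(3 - 25 - 10) = 2 + q*(-32) = 2 - 32*q)
E(10*(-12)) - 1*(-24446) = (2 - 320*(-12)) - 1*(-24446) = (2 - 32*(-120)) + 24446 = (2 + 3840) + 24446 = 3842 + 24446 = 28288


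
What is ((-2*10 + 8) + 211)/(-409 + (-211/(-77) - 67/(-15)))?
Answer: -229845/464071 ≈ -0.49528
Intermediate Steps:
((-2*10 + 8) + 211)/(-409 + (-211/(-77) - 67/(-15))) = ((-20 + 8) + 211)/(-409 + (-211*(-1/77) - 67*(-1/15))) = (-12 + 211)/(-409 + (211/77 + 67/15)) = 199/(-409 + 8324/1155) = 199/(-464071/1155) = 199*(-1155/464071) = -229845/464071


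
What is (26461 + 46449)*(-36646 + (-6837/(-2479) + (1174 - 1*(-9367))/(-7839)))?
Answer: -774924362690060/290043 ≈ -2.6718e+9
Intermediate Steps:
(26461 + 46449)*(-36646 + (-6837/(-2479) + (1174 - 1*(-9367))/(-7839))) = 72910*(-36646 + (-6837*(-1/2479) + (1174 + 9367)*(-1/7839))) = 72910*(-36646 + (6837/2479 + 10541*(-1/7839))) = 72910*(-36646 + (6837/2479 - 10541/7839)) = 72910*(-36646 + 409912/290043) = 72910*(-10628505866/290043) = -774924362690060/290043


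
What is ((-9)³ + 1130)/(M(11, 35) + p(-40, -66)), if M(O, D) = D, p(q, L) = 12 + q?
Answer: 401/7 ≈ 57.286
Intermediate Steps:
((-9)³ + 1130)/(M(11, 35) + p(-40, -66)) = ((-9)³ + 1130)/(35 + (12 - 40)) = (-729 + 1130)/(35 - 28) = 401/7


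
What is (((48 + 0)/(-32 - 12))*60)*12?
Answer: -8640/11 ≈ -785.45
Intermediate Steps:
(((48 + 0)/(-32 - 12))*60)*12 = ((48/(-44))*60)*12 = ((48*(-1/44))*60)*12 = -12/11*60*12 = -720/11*12 = -8640/11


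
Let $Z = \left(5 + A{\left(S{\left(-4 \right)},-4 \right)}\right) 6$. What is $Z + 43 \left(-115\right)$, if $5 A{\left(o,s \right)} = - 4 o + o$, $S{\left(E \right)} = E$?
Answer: $- \frac{24503}{5} \approx -4900.6$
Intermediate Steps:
$A{\left(o,s \right)} = - \frac{3 o}{5}$ ($A{\left(o,s \right)} = \frac{- 4 o + o}{5} = \frac{\left(-3\right) o}{5} = - \frac{3 o}{5}$)
$Z = \frac{222}{5}$ ($Z = \left(5 - - \frac{12}{5}\right) 6 = \left(5 + \frac{12}{5}\right) 6 = \frac{37}{5} \cdot 6 = \frac{222}{5} \approx 44.4$)
$Z + 43 \left(-115\right) = \frac{222}{5} + 43 \left(-115\right) = \frac{222}{5} - 4945 = - \frac{24503}{5}$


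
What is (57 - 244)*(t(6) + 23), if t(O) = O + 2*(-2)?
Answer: -4675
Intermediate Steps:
t(O) = -4 + O (t(O) = O - 4 = -4 + O)
(57 - 244)*(t(6) + 23) = (57 - 244)*((-4 + 6) + 23) = -187*(2 + 23) = -187*25 = -4675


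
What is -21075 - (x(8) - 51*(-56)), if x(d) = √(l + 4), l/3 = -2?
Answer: -23931 - I*√2 ≈ -23931.0 - 1.4142*I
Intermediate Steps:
l = -6 (l = 3*(-2) = -6)
x(d) = I*√2 (x(d) = √(-6 + 4) = √(-2) = I*√2)
-21075 - (x(8) - 51*(-56)) = -21075 - (I*√2 - 51*(-56)) = -21075 - (I*√2 + 2856) = -21075 - (2856 + I*√2) = -21075 + (-2856 - I*√2) = -23931 - I*√2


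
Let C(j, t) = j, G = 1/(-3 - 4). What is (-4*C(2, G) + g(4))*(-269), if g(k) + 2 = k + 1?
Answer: 1345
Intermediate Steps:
G = -⅐ (G = 1/(-7) = -⅐ ≈ -0.14286)
g(k) = -1 + k (g(k) = -2 + (k + 1) = -2 + (1 + k) = -1 + k)
(-4*C(2, G) + g(4))*(-269) = (-4*2 + (-1 + 4))*(-269) = (-8 + 3)*(-269) = -5*(-269) = 1345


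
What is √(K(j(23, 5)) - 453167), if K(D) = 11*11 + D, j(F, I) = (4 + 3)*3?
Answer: 5*I*√18121 ≈ 673.07*I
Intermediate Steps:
j(F, I) = 21 (j(F, I) = 7*3 = 21)
K(D) = 121 + D
√(K(j(23, 5)) - 453167) = √((121 + 21) - 453167) = √(142 - 453167) = √(-453025) = 5*I*√18121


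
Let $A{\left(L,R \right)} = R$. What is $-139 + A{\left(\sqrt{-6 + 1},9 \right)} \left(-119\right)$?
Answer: $-1210$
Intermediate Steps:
$-139 + A{\left(\sqrt{-6 + 1},9 \right)} \left(-119\right) = -139 + 9 \left(-119\right) = -139 - 1071 = -1210$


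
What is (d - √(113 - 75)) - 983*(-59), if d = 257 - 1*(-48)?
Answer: 58302 - √38 ≈ 58296.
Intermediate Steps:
d = 305 (d = 257 + 48 = 305)
(d - √(113 - 75)) - 983*(-59) = (305 - √(113 - 75)) - 983*(-59) = (305 - √38) + 57997 = 58302 - √38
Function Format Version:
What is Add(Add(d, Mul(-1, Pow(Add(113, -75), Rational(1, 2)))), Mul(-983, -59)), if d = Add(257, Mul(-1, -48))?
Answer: Add(58302, Mul(-1, Pow(38, Rational(1, 2)))) ≈ 58296.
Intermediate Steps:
d = 305 (d = Add(257, 48) = 305)
Add(Add(d, Mul(-1, Pow(Add(113, -75), Rational(1, 2)))), Mul(-983, -59)) = Add(Add(305, Mul(-1, Pow(Add(113, -75), Rational(1, 2)))), Mul(-983, -59)) = Add(Add(305, Mul(-1, Pow(38, Rational(1, 2)))), 57997) = Add(58302, Mul(-1, Pow(38, Rational(1, 2))))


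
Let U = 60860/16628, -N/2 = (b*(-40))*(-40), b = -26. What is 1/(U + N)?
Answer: 4157/345877615 ≈ 1.2019e-5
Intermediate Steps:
N = 83200 (N = -2*(-26*(-40))*(-40) = -2080*(-40) = -2*(-41600) = 83200)
U = 15215/4157 (U = 60860*(1/16628) = 15215/4157 ≈ 3.6601)
1/(U + N) = 1/(15215/4157 + 83200) = 1/(345877615/4157) = 4157/345877615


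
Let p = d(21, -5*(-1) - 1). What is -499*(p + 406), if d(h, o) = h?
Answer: -213073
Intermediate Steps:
p = 21
-499*(p + 406) = -499*(21 + 406) = -499*427 = -213073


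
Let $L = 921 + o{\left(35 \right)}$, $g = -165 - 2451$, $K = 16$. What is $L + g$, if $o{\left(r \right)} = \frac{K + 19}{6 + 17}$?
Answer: $- \frac{38950}{23} \approx -1693.5$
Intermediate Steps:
$o{\left(r \right)} = \frac{35}{23}$ ($o{\left(r \right)} = \frac{16 + 19}{6 + 17} = \frac{35}{23}$)
$g = -2616$ ($g = -165 - 2451 = -2616$)
$L = \frac{21218}{23}$ ($L = 921 + \frac{35}{23} = \frac{21218}{23} \approx 922.52$)
$L + g = \frac{21218}{23} - 2616 = - \frac{38950}{23}$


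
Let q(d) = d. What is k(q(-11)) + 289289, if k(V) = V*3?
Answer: 289256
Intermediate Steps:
k(V) = 3*V
k(q(-11)) + 289289 = 3*(-11) + 289289 = -33 + 289289 = 289256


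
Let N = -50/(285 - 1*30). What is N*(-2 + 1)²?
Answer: -10/51 ≈ -0.19608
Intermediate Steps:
N = -10/51 (N = -50/(285 - 30) = -50/255 = -50*1/255 = -10/51 ≈ -0.19608)
N*(-2 + 1)² = -10*(-2 + 1)²/51 = -10/51*(-1)² = -10/51*1 = -10/51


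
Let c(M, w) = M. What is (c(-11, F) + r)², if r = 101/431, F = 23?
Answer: 21529600/185761 ≈ 115.90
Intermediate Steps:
r = 101/431 (r = 101*(1/431) = 101/431 ≈ 0.23434)
(c(-11, F) + r)² = (-11 + 101/431)² = (-4640/431)² = 21529600/185761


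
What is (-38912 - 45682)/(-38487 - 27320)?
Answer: 84594/65807 ≈ 1.2855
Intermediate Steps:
(-38912 - 45682)/(-38487 - 27320) = -84594/(-65807) = -84594*(-1/65807) = 84594/65807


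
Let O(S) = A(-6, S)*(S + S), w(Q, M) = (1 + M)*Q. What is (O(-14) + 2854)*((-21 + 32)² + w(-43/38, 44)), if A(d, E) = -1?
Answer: 3837383/19 ≈ 2.0197e+5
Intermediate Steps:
w(Q, M) = Q*(1 + M)
O(S) = -2*S (O(S) = -(S + S) = -2*S)
(O(-14) + 2854)*((-21 + 32)² + w(-43/38, 44)) = (-2*(-14) + 2854)*((-21 + 32)² + (-43/38)*(1 + 44)) = (28 + 2854)*(11² - 43*1/38*45) = 2882*(121 - 43/38*45) = 2882*(121 - 1935/38) = 2882*(2663/38) = 3837383/19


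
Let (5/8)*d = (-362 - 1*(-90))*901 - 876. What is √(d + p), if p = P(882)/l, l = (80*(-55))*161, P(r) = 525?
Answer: I*√10075446759455/5060 ≈ 627.31*I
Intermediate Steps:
l = -708400 (l = -4400*161 = -708400)
d = -1967584/5 (d = 8*((-362 - 1*(-90))*901 - 876)/5 = 8*((-362 + 90)*901 - 876)/5 = 8*(-272*901 - 876)/5 = 8*(-245072 - 876)/5 = (8/5)*(-245948) = -1967584/5 ≈ -3.9352e+5)
p = -3/4048 (p = 525/(-708400) = 525*(-1/708400) = -3/4048 ≈ -0.00074111)
√(d + p) = √(-1967584/5 - 3/4048) = √(-7964780047/20240) = I*√10075446759455/5060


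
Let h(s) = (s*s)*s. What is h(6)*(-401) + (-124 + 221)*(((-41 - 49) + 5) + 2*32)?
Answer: -88653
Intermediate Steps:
h(s) = s**3 (h(s) = s**2*s = s**3)
h(6)*(-401) + (-124 + 221)*(((-41 - 49) + 5) + 2*32) = 6**3*(-401) + (-124 + 221)*(((-41 - 49) + 5) + 2*32) = 216*(-401) + 97*((-90 + 5) + 64) = -86616 + 97*(-85 + 64) = -86616 + 97*(-21) = -86616 - 2037 = -88653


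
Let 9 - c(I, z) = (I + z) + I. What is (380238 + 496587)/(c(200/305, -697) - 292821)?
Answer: -10697265/3563819 ≈ -3.0016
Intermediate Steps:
c(I, z) = 9 - z - 2*I (c(I, z) = 9 - ((I + z) + I) = 9 - (z + 2*I) = 9 + (-z - 2*I) = 9 - z - 2*I)
(380238 + 496587)/(c(200/305, -697) - 292821) = (380238 + 496587)/((9 - 1*(-697) - 400/305) - 292821) = 876825/((9 + 697 - 400/305) - 292821) = 876825/((9 + 697 - 2*40/61) - 292821) = 876825/((9 + 697 - 80/61) - 292821) = 876825/(42986/61 - 292821) = 876825/(-17819095/61) = 876825*(-61/17819095) = -10697265/3563819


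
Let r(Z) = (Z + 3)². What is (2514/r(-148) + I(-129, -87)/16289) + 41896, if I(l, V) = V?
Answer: 14348423043971/342476225 ≈ 41896.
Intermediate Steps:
r(Z) = (3 + Z)²
(2514/r(-148) + I(-129, -87)/16289) + 41896 = (2514/((3 - 148)²) - 87/16289) + 41896 = (2514/((-145)²) - 87*1/16289) + 41896 = (2514/21025 - 87/16289) + 41896 = 39121371/342476225 + 41896 = 14348423043971/342476225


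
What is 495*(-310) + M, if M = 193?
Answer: -153257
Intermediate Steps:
495*(-310) + M = 495*(-310) + 193 = -153450 + 193 = -153257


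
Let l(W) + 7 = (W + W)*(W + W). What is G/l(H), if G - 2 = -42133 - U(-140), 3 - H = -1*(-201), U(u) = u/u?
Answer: -42132/156809 ≈ -0.26868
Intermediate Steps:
U(u) = 1
H = -198 (H = 3 - (-1)*(-201) = 3 - 1*201 = 3 - 201 = -198)
l(W) = -7 + 4*W² (l(W) = -7 + (W + W)*(W + W) = -7 + (2*W)*(2*W) = -7 + 4*W²)
G = -42132 (G = 2 + (-42133 - 1*1) = 2 + (-42133 - 1) = 2 - 42134 = -42132)
G/l(H) = -42132/(-7 + 4*(-198)²) = -42132/(-7 + 4*39204) = -42132/(-7 + 156816) = -42132/156809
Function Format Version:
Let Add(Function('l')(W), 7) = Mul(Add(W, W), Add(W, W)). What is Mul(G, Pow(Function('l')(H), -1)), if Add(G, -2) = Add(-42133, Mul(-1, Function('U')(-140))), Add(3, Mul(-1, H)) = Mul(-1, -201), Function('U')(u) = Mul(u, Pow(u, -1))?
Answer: Rational(-42132, 156809) ≈ -0.26868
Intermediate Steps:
Function('U')(u) = 1
H = -198 (H = Add(3, Mul(-1, Mul(-1, -201))) = Add(3, Mul(-1, 201)) = Add(3, -201) = -198)
Function('l')(W) = Add(-7, Mul(4, Pow(W, 2))) (Function('l')(W) = Add(-7, Mul(Add(W, W), Add(W, W))) = Add(-7, Mul(Mul(2, W), Mul(2, W))) = Add(-7, Mul(4, Pow(W, 2))))
G = -42132 (G = Add(2, Add(-42133, Mul(-1, 1))) = Add(2, Add(-42133, -1)) = Add(2, -42134) = -42132)
Mul(G, Pow(Function('l')(H), -1)) = Mul(-42132, Pow(Add(-7, Mul(4, Pow(-198, 2))), -1)) = Mul(-42132, Pow(Add(-7, Mul(4, 39204)), -1)) = Mul(-42132, Pow(Add(-7, 156816), -1)) = Mul(-42132, Pow(156809, -1)) = Mul(-42132, Rational(1, 156809)) = Rational(-42132, 156809)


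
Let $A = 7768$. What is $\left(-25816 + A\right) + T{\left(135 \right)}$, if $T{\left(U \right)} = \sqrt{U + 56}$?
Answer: $-18048 + \sqrt{191} \approx -18034.0$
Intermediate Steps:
$T{\left(U \right)} = \sqrt{56 + U}$
$\left(-25816 + A\right) + T{\left(135 \right)} = \left(-25816 + 7768\right) + \sqrt{56 + 135} = -18048 + \sqrt{191}$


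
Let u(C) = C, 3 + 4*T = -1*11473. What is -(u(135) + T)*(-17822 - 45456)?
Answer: -173002052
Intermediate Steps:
T = -2869 (T = -¾ + (-1*11473)/4 = -¾ + (¼)*(-11473) = -¾ - 11473/4 = -2869)
-(u(135) + T)*(-17822 - 45456) = -(135 - 2869)*(-17822 - 45456) = -(-2734)*(-63278) = -1*173002052 = -173002052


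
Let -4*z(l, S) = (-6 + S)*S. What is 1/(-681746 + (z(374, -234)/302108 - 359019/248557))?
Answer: -18772764539/12798285121468177 ≈ -1.4668e-6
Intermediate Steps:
z(l, S) = -S*(-6 + S)/4 (z(l, S) = -(-6 + S)*S/4 = -S*(-6 + S)/4)
1/(-681746 + (z(374, -234)/302108 - 359019/248557)) = 1/(-681746 + (((¼)*(-234)*(6 - 1*(-234)))/302108 - 359019/248557)) = 1/(-681746 + (((¼)*(-234)*(6 + 234))*(1/302108) - 359019*1/248557)) = 1/(-681746 + (((¼)*(-234)*240)*(1/302108) - 359019/248557)) = 1/(-681746 + (-14040*1/302108 - 359019/248557)) = 1/(-681746 + (-3510/75527 - 359019/248557)) = 1/(-681746 - 27988063083/18772764539) = 1/(-12798285121468177/18772764539) = -18772764539/12798285121468177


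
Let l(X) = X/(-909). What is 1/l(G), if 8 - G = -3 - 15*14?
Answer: -909/221 ≈ -4.1131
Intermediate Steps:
G = 221 (G = 8 - (-3 - 15*14) = 8 - (-3 - 210) = 8 - 1*(-213) = 8 + 213 = 221)
l(X) = -X/909 (l(X) = X*(-1/909) = -X/909)
1/l(G) = 1/(-1/909*221) = 1/(-221/909) = -909/221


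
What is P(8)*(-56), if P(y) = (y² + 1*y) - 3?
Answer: -3864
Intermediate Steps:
P(y) = -3 + y + y² (P(y) = (y² + y) - 3 = (y + y²) - 3 = -3 + y + y²)
P(8)*(-56) = (-3 + 8 + 8²)*(-56) = (-3 + 8 + 64)*(-56) = 69*(-56) = -3864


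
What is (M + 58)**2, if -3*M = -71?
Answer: 60025/9 ≈ 6669.4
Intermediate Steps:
M = 71/3 (M = -1/3*(-71) = 71/3 ≈ 23.667)
(M + 58)**2 = (71/3 + 58)**2 = (245/3)**2 = 60025/9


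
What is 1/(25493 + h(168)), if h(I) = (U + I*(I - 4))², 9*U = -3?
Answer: 9/6832078462 ≈ 1.3173e-9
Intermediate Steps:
U = -⅓ (U = (⅑)*(-3) = -⅓ ≈ -0.33333)
h(I) = (-⅓ + I*(-4 + I))² (h(I) = (-⅓ + I*(I - 4))² = (-⅓ + I*(-4 + I))²)
1/(25493 + h(168)) = 1/(25493 + (1 - 3*168² + 12*168)²/9) = 1/(25493 + (1 - 3*28224 + 2016)²/9) = 1/(25493 + (1 - 84672 + 2016)²/9) = 1/(25493 + (⅑)*(-82655)²) = 1/(25493 + (⅑)*6831849025) = 1/(25493 + 6831849025/9) = 1/(6832078462/9) = 9/6832078462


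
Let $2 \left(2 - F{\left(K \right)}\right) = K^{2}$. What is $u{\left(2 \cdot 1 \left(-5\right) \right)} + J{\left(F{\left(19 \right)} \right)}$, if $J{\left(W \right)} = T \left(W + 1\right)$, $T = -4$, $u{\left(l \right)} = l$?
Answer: $700$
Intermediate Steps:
$F{\left(K \right)} = 2 - \frac{K^{2}}{2}$
$J{\left(W \right)} = -4 - 4 W$ ($J{\left(W \right)} = - 4 \left(W + 1\right) = - 4 \left(1 + W\right) = -4 - 4 W$)
$u{\left(2 \cdot 1 \left(-5\right) \right)} + J{\left(F{\left(19 \right)} \right)} = 2 \cdot 1 \left(-5\right) - \left(4 + 4 \left(2 - \frac{19^{2}}{2}\right)\right) = 2 \left(-5\right) - \left(4 + 4 \left(2 - \frac{361}{2}\right)\right) = -10 - \left(4 + 4 \left(2 - \frac{361}{2}\right)\right) = -10 - -710 = -10 + \left(-4 + 714\right) = -10 + 710 = 700$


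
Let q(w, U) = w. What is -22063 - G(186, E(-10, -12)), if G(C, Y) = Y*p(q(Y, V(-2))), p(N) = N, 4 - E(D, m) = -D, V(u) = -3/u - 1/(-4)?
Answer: -22099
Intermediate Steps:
V(u) = ¼ - 3/u (V(u) = -3/u - 1*(-¼) = -3/u + ¼ = ¼ - 3/u)
E(D, m) = 4 + D (E(D, m) = 4 - (-1)*D = 4 + D)
G(C, Y) = Y² (G(C, Y) = Y*Y = Y²)
-22063 - G(186, E(-10, -12)) = -22063 - (4 - 10)² = -22063 - 1*(-6)² = -22063 - 1*36 = -22063 - 36 = -22099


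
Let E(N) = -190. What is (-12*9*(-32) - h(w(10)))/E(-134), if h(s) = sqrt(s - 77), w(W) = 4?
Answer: -1728/95 + I*sqrt(73)/190 ≈ -18.189 + 0.044968*I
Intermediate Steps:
h(s) = sqrt(-77 + s)
(-12*9*(-32) - h(w(10)))/E(-134) = (-12*9*(-32) - sqrt(-77 + 4))/(-190) = (-108*(-32) - sqrt(-73))*(-1/190) = (3456 - I*sqrt(73))*(-1/190) = -1728/95 + I*sqrt(73)/190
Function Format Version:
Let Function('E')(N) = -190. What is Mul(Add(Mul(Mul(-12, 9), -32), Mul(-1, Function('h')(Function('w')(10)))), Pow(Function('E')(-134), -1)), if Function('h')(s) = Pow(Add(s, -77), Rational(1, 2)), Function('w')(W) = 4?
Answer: Add(Rational(-1728, 95), Mul(Rational(1, 190), I, Pow(73, Rational(1, 2)))) ≈ Add(-18.189, Mul(0.044968, I))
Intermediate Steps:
Function('h')(s) = Pow(Add(-77, s), Rational(1, 2))
Mul(Add(Mul(Mul(-12, 9), -32), Mul(-1, Function('h')(Function('w')(10)))), Pow(Function('E')(-134), -1)) = Mul(Add(Mul(Mul(-12, 9), -32), Mul(-1, Pow(Add(-77, 4), Rational(1, 2)))), Pow(-190, -1)) = Mul(Add(Mul(-108, -32), Mul(-1, Pow(-73, Rational(1, 2)))), Rational(-1, 190)) = Mul(Add(3456, Mul(-1, Mul(I, Pow(73, Rational(1, 2))))), Rational(-1, 190)) = Mul(Add(3456, Mul(-1, I, Pow(73, Rational(1, 2)))), Rational(-1, 190)) = Add(Rational(-1728, 95), Mul(Rational(1, 190), I, Pow(73, Rational(1, 2))))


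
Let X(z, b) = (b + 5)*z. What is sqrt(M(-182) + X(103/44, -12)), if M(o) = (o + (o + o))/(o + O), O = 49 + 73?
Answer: I*sqrt(88165)/110 ≈ 2.6993*I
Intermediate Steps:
O = 122
X(z, b) = z*(5 + b) (X(z, b) = (5 + b)*z = z*(5 + b))
M(o) = 3*o/(122 + o) (M(o) = (o + (o + o))/(o + 122) = (o + 2*o)/(122 + o) = (3*o)/(122 + o) = 3*o/(122 + o))
sqrt(M(-182) + X(103/44, -12)) = sqrt(3*(-182)/(122 - 182) + (103/44)*(5 - 12)) = sqrt(3*(-182)/(-60) + (103*(1/44))*(-7)) = sqrt(3*(-182)*(-1/60) + (103/44)*(-7)) = sqrt(91/10 - 721/44) = sqrt(-1603/220) = I*sqrt(88165)/110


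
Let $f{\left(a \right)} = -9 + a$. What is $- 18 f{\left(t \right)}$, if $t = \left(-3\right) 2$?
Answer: $270$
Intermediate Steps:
$t = -6$
$- 18 f{\left(t \right)} = - 18 \left(-9 - 6\right) = \left(-18\right) \left(-15\right) = 270$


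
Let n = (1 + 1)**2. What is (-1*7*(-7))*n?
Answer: 196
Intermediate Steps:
n = 4 (n = 2**2 = 4)
(-1*7*(-7))*n = (-1*7*(-7))*4 = -7*(-7)*4 = 49*4 = 196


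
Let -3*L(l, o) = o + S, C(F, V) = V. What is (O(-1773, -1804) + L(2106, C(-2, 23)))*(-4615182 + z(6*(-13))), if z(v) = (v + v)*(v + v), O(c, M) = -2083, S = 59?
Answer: 9688215342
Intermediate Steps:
L(l, o) = -59/3 - o/3 (L(l, o) = -(o + 59)/3 = -(59 + o)/3 = -59/3 - o/3)
z(v) = 4*v² (z(v) = (2*v)*(2*v) = 4*v²)
(O(-1773, -1804) + L(2106, C(-2, 23)))*(-4615182 + z(6*(-13))) = (-2083 + (-59/3 - ⅓*23))*(-4615182 + 4*(6*(-13))²) = (-2083 + (-59/3 - 23/3))*(-4615182 + 4*(-78)²) = (-2083 - 82/3)*(-4615182 + 4*6084) = -6331*(-4615182 + 24336)/3 = -6331/3*(-4590846) = 9688215342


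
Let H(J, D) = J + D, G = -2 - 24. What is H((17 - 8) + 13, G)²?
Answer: 16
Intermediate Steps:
G = -26
H(J, D) = D + J
H((17 - 8) + 13, G)² = (-26 + ((17 - 8) + 13))² = (-26 + (9 + 13))² = (-26 + 22)² = (-4)² = 16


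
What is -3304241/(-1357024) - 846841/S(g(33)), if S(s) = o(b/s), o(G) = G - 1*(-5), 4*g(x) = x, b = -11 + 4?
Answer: -37922604838055/185912288 ≈ -2.0398e+5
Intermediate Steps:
b = -7
g(x) = x/4
o(G) = 5 + G (o(G) = G + 5 = 5 + G)
S(s) = 5 - 7/s
-3304241/(-1357024) - 846841/S(g(33)) = -3304241/(-1357024) - 846841/(5 - 7/((¼)*33)) = -3304241*(-1/1357024) - 846841/(5 - 7/33/4) = 3304241/1357024 - 846841/(5 - 7*4/33) = 3304241/1357024 - 846841/(5 - 28/33) = 3304241/1357024 - 846841/137/33 = 3304241/1357024 - 846841*33/137 = 3304241/1357024 - 27945753/137 = -37922604838055/185912288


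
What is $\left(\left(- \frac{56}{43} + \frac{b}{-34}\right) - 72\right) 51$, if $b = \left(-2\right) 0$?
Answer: $- \frac{160752}{43} \approx -3738.4$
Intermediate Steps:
$b = 0$
$\left(\left(- \frac{56}{43} + \frac{b}{-34}\right) - 72\right) 51 = \left(\left(- \frac{56}{43} + \frac{0}{-34}\right) - 72\right) 51 = \left(\left(\left(-56\right) \frac{1}{43} + 0 \left(- \frac{1}{34}\right)\right) - 72\right) 51 = \left(\left(- \frac{56}{43} + 0\right) - 72\right) 51 = \left(- \frac{56}{43} - 72\right) 51 = \left(- \frac{3152}{43}\right) 51 = - \frac{160752}{43}$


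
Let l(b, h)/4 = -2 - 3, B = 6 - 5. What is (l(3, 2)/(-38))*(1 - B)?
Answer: 0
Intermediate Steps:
B = 1
l(b, h) = -20 (l(b, h) = 4*(-2 - 3) = 4*(-5) = -20)
(l(3, 2)/(-38))*(1 - B) = (-20/(-38))*(1 - 1*1) = (-20*(-1/38))*(1 - 1) = (10/19)*0 = 0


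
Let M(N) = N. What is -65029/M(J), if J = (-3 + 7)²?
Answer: -65029/16 ≈ -4064.3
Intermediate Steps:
J = 16 (J = 4² = 16)
-65029/M(J) = -65029/16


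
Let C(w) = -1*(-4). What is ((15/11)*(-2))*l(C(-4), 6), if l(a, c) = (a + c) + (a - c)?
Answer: -240/11 ≈ -21.818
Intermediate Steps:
C(w) = 4
l(a, c) = 2*a
((15/11)*(-2))*l(C(-4), 6) = ((15/11)*(-2))*(2*4) = ((15*(1/11))*(-2))*8 = ((15/11)*(-2))*8 = -30/11*8 = -240/11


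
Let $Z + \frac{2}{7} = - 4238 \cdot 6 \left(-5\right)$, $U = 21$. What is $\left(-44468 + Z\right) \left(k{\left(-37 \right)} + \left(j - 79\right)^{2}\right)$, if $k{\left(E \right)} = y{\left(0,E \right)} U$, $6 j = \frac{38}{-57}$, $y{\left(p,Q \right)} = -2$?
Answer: $\frac{291400762484}{567} \approx 5.1393 \cdot 10^{8}$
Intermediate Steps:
$j = - \frac{1}{9}$ ($j = \frac{38 \frac{1}{-57}}{6} = \frac{38 \left(- \frac{1}{57}\right)}{6} = \frac{1}{6} \left(- \frac{2}{3}\right) = - \frac{1}{9} \approx -0.11111$)
$k{\left(E \right)} = -42$ ($k{\left(E \right)} = \left(-2\right) 21 = -42$)
$Z = \frac{889978}{7}$ ($Z = - \frac{2}{7} - 4238 \cdot 6 \left(-5\right) = - \frac{2}{7} - -127140 = - \frac{2}{7} + 127140 = \frac{889978}{7} \approx 1.2714 \cdot 10^{5}$)
$\left(-44468 + Z\right) \left(k{\left(-37 \right)} + \left(j - 79\right)^{2}\right) = \left(-44468 + \frac{889978}{7}\right) \left(-42 + \left(- \frac{1}{9} - 79\right)^{2}\right) = \frac{578702 \left(-42 + \left(- \frac{712}{9}\right)^{2}\right)}{7} = \frac{578702 \left(-42 + \frac{506944}{81}\right)}{7} = \frac{578702}{7} \cdot \frac{503542}{81} = \frac{291400762484}{567}$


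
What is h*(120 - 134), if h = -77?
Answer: 1078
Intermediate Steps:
h*(120 - 134) = -77*(120 - 134) = -77*(-14) = 1078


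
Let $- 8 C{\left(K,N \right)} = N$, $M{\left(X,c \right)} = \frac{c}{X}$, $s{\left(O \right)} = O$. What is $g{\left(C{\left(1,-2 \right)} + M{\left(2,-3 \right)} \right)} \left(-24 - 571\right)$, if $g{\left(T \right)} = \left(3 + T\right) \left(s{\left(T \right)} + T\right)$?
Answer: $\frac{20825}{8} \approx 2603.1$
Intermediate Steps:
$C{\left(K,N \right)} = - \frac{N}{8}$
$g{\left(T \right)} = 2 T \left(3 + T\right)$ ($g{\left(T \right)} = \left(3 + T\right) \left(T + T\right) = \left(3 + T\right) 2 T = 2 T \left(3 + T\right)$)
$g{\left(C{\left(1,-2 \right)} + M{\left(2,-3 \right)} \right)} \left(-24 - 571\right) = 2 \left(\left(- \frac{1}{8}\right) \left(-2\right) - \frac{3}{2}\right) \left(3 - \left(- \frac{1}{4} + \frac{3}{2}\right)\right) \left(-24 - 571\right) = 2 \left(\frac{1}{4} - \frac{3}{2}\right) \left(3 + \left(\frac{1}{4} - \frac{3}{2}\right)\right) \left(-24 - 571\right) = 2 \left(\frac{1}{4} - \frac{3}{2}\right) \left(3 + \left(\frac{1}{4} - \frac{3}{2}\right)\right) \left(-595\right) = 2 \left(- \frac{5}{4}\right) \left(3 - \frac{5}{4}\right) \left(-595\right) = 2 \left(- \frac{5}{4}\right) \frac{7}{4} \left(-595\right) = \left(- \frac{35}{8}\right) \left(-595\right) = \frac{20825}{8}$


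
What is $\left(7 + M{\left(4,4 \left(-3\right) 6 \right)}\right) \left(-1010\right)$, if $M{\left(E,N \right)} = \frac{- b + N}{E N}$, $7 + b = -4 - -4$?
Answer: $- \frac{1050905}{144} \approx -7298.0$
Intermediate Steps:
$b = -7$ ($b = -7 - 0 = -7 + \left(-4 + 4\right) = -7 + 0 = -7$)
$M{\left(E,N \right)} = \frac{7 + N}{E N}$ ($M{\left(E,N \right)} = \frac{\left(-1\right) \left(-7\right) + N}{E N} = \left(7 + N\right) \frac{1}{E N} = \frac{7 + N}{E N}$)
$\left(7 + M{\left(4,4 \left(-3\right) 6 \right)}\right) \left(-1010\right) = \left(7 + \frac{7 + 4 \left(-3\right) 6}{4 \cdot 4 \left(-3\right) 6}\right) \left(-1010\right) = \left(7 + \frac{7 - 72}{4 \left(\left(-12\right) 6\right)}\right) \left(-1010\right) = \left(7 + \frac{7 - 72}{4 \left(-72\right)}\right) \left(-1010\right) = \left(7 + \frac{1}{4} \left(- \frac{1}{72}\right) \left(-65\right)\right) \left(-1010\right) = \left(7 + \frac{65}{288}\right) \left(-1010\right) = \frac{2081}{288} \left(-1010\right) = - \frac{1050905}{144}$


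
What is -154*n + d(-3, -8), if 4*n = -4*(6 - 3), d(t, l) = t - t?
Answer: 462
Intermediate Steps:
d(t, l) = 0
n = -3 (n = (-4*(6 - 3))/4 = (-4*3)/4 = (¼)*(-12) = -3)
-154*n + d(-3, -8) = -154*(-3) + 0 = 462 + 0 = 462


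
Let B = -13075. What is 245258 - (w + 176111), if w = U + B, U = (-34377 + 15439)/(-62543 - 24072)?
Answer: 418919976/5095 ≈ 82222.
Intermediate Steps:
U = 1114/5095 (U = -18938/(-86615) = -18938*(-1/86615) = 1114/5095 ≈ 0.21865)
w = -66616011/5095 (w = 1114/5095 - 13075 = -66616011/5095 ≈ -13075.)
245258 - (w + 176111) = 245258 - (-66616011/5095 + 176111) = 245258 - 1*830669534/5095 = 245258 - 830669534/5095 = 418919976/5095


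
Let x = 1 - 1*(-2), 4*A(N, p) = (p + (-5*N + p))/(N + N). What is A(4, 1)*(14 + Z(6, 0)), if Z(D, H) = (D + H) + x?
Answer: -207/16 ≈ -12.938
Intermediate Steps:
A(N, p) = (-5*N + 2*p)/(8*N) (A(N, p) = ((p + (-5*N + p))/(N + N))/4 = ((p + (p - 5*N))/((2*N)))/4 = ((-5*N + 2*p)*(1/(2*N)))/4 = ((-5*N + 2*p)/(2*N))/4 = (-5*N + 2*p)/(8*N))
x = 3 (x = 1 + 2 = 3)
Z(D, H) = 3 + D + H (Z(D, H) = (D + H) + 3 = 3 + D + H)
A(4, 1)*(14 + Z(6, 0)) = (-5/8 + (¼)*1/4)*(14 + (3 + 6 + 0)) = (-5/8 + (¼)*1*(¼))*(14 + 9) = (-5/8 + 1/16)*23 = -9/16*23 = -207/16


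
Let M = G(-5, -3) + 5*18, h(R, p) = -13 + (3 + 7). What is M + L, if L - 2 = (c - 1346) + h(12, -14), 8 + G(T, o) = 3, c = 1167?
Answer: -95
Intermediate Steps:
h(R, p) = -3 (h(R, p) = -13 + 10 = -3)
G(T, o) = -5 (G(T, o) = -8 + 3 = -5)
M = 85 (M = -5 + 5*18 = -5 + 90 = 85)
L = -180 (L = 2 + ((1167 - 1346) - 3) = 2 + (-179 - 3) = 2 - 182 = -180)
M + L = 85 - 180 = -95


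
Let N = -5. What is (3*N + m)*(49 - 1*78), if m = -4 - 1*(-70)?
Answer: -1479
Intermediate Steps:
m = 66 (m = -4 + 70 = 66)
(3*N + m)*(49 - 1*78) = (3*(-5) + 66)*(49 - 1*78) = (-15 + 66)*(49 - 78) = 51*(-29) = -1479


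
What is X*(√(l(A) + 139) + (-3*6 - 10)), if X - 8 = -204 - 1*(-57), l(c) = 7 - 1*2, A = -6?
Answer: 2224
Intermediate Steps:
l(c) = 5 (l(c) = 7 - 2 = 5)
X = -139 (X = 8 + (-204 - 1*(-57)) = 8 + (-204 + 57) = 8 - 147 = -139)
X*(√(l(A) + 139) + (-3*6 - 10)) = -139*(√(5 + 139) + (-3*6 - 10)) = -139*(√144 + (-18 - 10)) = -139*(12 - 28) = -139*(-16) = 2224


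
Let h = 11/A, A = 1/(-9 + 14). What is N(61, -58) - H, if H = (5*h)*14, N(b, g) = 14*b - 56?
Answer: -3052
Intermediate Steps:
A = ⅕ (A = 1/5 = ⅕ ≈ 0.20000)
N(b, g) = -56 + 14*b
h = 55 (h = 11/(⅕) = 11*5 = 55)
H = 3850 (H = (5*55)*14 = 275*14 = 3850)
N(61, -58) - H = (-56 + 14*61) - 1*3850 = (-56 + 854) - 3850 = 798 - 3850 = -3052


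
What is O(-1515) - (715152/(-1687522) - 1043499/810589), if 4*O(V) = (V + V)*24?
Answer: -12432920432531217/683943385229 ≈ -18178.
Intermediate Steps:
O(V) = 12*V (O(V) = ((V + V)*24)/4 = ((2*V)*24)/4 = (48*V)/4 = 12*V)
O(-1515) - (715152/(-1687522) - 1043499/810589) = 12*(-1515) - (715152/(-1687522) - 1043499/810589) = -18180 - (715152*(-1/1687522) - 1043499*1/810589) = -18180 - (-357576/843761 - 1043499/810589) = -18180 - 1*(-1170310932003/683943385229) = -18180 + 1170310932003/683943385229 = -12432920432531217/683943385229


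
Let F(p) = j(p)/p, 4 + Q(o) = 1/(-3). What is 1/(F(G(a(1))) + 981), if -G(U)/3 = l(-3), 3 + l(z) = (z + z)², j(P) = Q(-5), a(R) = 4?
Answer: 297/291370 ≈ 0.0010193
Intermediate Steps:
Q(o) = -13/3 (Q(o) = -4 + 1/(-3) = -4 - ⅓ = -13/3)
j(P) = -13/3
l(z) = -3 + 4*z² (l(z) = -3 + (z + z)² = -3 + (2*z)² = -3 + 4*z²)
G(U) = -99 (G(U) = -3*(-3 + 4*(-3)²) = -3*(-3 + 4*9) = -3*(-3 + 36) = -3*33 = -99)
F(p) = -13/(3*p)
1/(F(G(a(1))) + 981) = 1/(-13/3/(-99) + 981) = 1/(-13/3*(-1/99) + 981) = 1/(13/297 + 981) = 1/(291370/297) = 297/291370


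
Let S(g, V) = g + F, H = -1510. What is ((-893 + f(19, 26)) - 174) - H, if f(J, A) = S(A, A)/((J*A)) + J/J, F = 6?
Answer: 109684/247 ≈ 444.06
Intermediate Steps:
S(g, V) = 6 + g (S(g, V) = g + 6 = 6 + g)
f(J, A) = 1 + (6 + A)/(A*J) (f(J, A) = (6 + A)/((J*A)) + J/J = (6 + A)/((A*J)) + 1 = (6 + A)*(1/(A*J)) + 1 = (6 + A)/(A*J) + 1 = 1 + (6 + A)/(A*J))
((-893 + f(19, 26)) - 174) - H = ((-893 + (6 + 26 + 26*19)/(26*19)) - 174) - 1*(-1510) = ((-893 + (1/26)*(1/19)*(6 + 26 + 494)) - 174) + 1510 = ((-893 + (1/26)*(1/19)*526) - 174) + 1510 = ((-893 + 263/247) - 174) + 1510 = (-220308/247 - 174) + 1510 = -263286/247 + 1510 = 109684/247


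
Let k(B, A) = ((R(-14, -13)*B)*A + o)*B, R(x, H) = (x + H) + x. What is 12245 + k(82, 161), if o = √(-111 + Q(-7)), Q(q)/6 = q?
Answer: -44372879 + 246*I*√17 ≈ -4.4373e+7 + 1014.3*I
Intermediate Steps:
Q(q) = 6*q
R(x, H) = H + 2*x (R(x, H) = (H + x) + x = H + 2*x)
o = 3*I*√17 (o = √(-111 + 6*(-7)) = √(-111 - 42) = √(-153) = 3*I*√17 ≈ 12.369*I)
k(B, A) = B*(-41*A*B + 3*I*√17) (k(B, A) = (((-13 + 2*(-14))*B)*A + 3*I*√17)*B = (((-13 - 28)*B)*A + 3*I*√17)*B = ((-41*B)*A + 3*I*√17)*B = (-41*A*B + 3*I*√17)*B = B*(-41*A*B + 3*I*√17))
12245 + k(82, 161) = 12245 + 82*(-41*161*82 + 3*I*√17) = 12245 + 82*(-541282 + 3*I*√17) = 12245 + (-44385124 + 246*I*√17) = -44372879 + 246*I*√17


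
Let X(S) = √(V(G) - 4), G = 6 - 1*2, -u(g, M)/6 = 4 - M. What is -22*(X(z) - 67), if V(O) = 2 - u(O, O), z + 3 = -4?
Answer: 1474 - 22*I*√2 ≈ 1474.0 - 31.113*I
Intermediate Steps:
z = -7 (z = -3 - 4 = -7)
u(g, M) = -24 + 6*M (u(g, M) = -6*(4 - M) = -24 + 6*M)
G = 4 (G = 6 - 2 = 4)
V(O) = 26 - 6*O (V(O) = 2 - (-24 + 6*O) = 2 + (24 - 6*O) = 26 - 6*O)
X(S) = I*√2 (X(S) = √((26 - 6*4) - 4) = √((26 - 24) - 4) = √(2 - 4) = √(-2) = I*√2)
-22*(X(z) - 67) = -22*(I*√2 - 67) = -22*(-67 + I*√2) = 1474 - 22*I*√2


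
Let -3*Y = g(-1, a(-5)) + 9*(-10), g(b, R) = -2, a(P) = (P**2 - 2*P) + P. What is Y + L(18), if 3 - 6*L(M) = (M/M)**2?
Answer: 31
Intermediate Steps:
a(P) = P**2 - P
L(M) = 1/3 (L(M) = 1/2 - (M/M)**2/6 = 1/2 - 1/6*1**2 = 1/2 - 1/6*1 = 1/2 - 1/6 = 1/3)
Y = 92/3 (Y = -(-2 + 9*(-10))/3 = -(-2 - 90)/3 = -1/3*(-92) = 92/3 ≈ 30.667)
Y + L(18) = 92/3 + 1/3 = 31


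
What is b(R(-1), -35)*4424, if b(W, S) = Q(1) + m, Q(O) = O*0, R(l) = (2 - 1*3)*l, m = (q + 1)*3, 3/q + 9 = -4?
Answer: 132720/13 ≈ 10209.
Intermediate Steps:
q = -3/13 (q = 3/(-9 - 4) = 3/(-13) = 3*(-1/13) = -3/13 ≈ -0.23077)
m = 30/13 (m = (-3/13 + 1)*3 = (10/13)*3 = 30/13 ≈ 2.3077)
R(l) = -l (R(l) = (2 - 3)*l = -l)
Q(O) = 0
b(W, S) = 30/13 (b(W, S) = 0 + 30/13 = 30/13)
b(R(-1), -35)*4424 = (30/13)*4424 = 132720/13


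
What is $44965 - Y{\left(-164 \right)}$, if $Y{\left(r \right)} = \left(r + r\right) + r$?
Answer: $45457$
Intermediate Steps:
$Y{\left(r \right)} = 3 r$ ($Y{\left(r \right)} = 2 r + r = 3 r$)
$44965 - Y{\left(-164 \right)} = 44965 - 3 \left(-164\right) = 44965 - -492 = 44965 + 492 = 45457$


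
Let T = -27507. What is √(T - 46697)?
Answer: 2*I*√18551 ≈ 272.4*I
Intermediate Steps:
√(T - 46697) = √(-27507 - 46697) = √(-74204) = 2*I*√18551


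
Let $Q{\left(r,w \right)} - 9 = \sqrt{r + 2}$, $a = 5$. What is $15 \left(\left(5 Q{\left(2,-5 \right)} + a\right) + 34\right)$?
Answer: $1410$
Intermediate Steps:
$Q{\left(r,w \right)} = 9 + \sqrt{2 + r}$ ($Q{\left(r,w \right)} = 9 + \sqrt{r + 2} = 9 + \sqrt{2 + r}$)
$15 \left(\left(5 Q{\left(2,-5 \right)} + a\right) + 34\right) = 15 \left(\left(5 \left(9 + \sqrt{2 + 2}\right) + 5\right) + 34\right) = 15 \left(\left(5 \left(9 + \sqrt{4}\right) + 5\right) + 34\right) = 15 \left(\left(5 \left(9 + 2\right) + 5\right) + 34\right) = 15 \left(\left(5 \cdot 11 + 5\right) + 34\right) = 15 \left(\left(55 + 5\right) + 34\right) = 15 \left(60 + 34\right) = 15 \cdot 94 = 1410$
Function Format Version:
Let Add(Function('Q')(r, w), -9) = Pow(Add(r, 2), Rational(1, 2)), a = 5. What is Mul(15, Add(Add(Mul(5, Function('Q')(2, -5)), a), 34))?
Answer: 1410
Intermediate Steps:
Function('Q')(r, w) = Add(9, Pow(Add(2, r), Rational(1, 2))) (Function('Q')(r, w) = Add(9, Pow(Add(r, 2), Rational(1, 2))) = Add(9, Pow(Add(2, r), Rational(1, 2))))
Mul(15, Add(Add(Mul(5, Function('Q')(2, -5)), a), 34)) = Mul(15, Add(Add(Mul(5, Add(9, Pow(Add(2, 2), Rational(1, 2)))), 5), 34)) = Mul(15, Add(Add(Mul(5, Add(9, Pow(4, Rational(1, 2)))), 5), 34)) = Mul(15, Add(Add(Mul(5, Add(9, 2)), 5), 34)) = Mul(15, Add(Add(Mul(5, 11), 5), 34)) = Mul(15, Add(Add(55, 5), 34)) = Mul(15, Add(60, 34)) = Mul(15, 94) = 1410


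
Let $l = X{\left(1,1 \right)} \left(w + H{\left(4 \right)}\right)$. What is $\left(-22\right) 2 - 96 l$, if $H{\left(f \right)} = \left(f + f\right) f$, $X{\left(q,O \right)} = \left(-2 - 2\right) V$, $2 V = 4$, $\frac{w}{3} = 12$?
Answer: $52180$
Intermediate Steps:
$w = 36$ ($w = 3 \cdot 12 = 36$)
$V = 2$ ($V = \frac{1}{2} \cdot 4 = 2$)
$X{\left(q,O \right)} = -8$ ($X{\left(q,O \right)} = \left(-2 - 2\right) 2 = \left(-4\right) 2 = -8$)
$H{\left(f \right)} = 2 f^{2}$ ($H{\left(f \right)} = 2 f f = 2 f^{2}$)
$l = -544$ ($l = - 8 \left(36 + 2 \cdot 4^{2}\right) = - 8 \left(36 + 2 \cdot 16\right) = - 8 \left(36 + 32\right) = \left(-8\right) 68 = -544$)
$\left(-22\right) 2 - 96 l = \left(-22\right) 2 - -52224 = -44 + 52224 = 52180$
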